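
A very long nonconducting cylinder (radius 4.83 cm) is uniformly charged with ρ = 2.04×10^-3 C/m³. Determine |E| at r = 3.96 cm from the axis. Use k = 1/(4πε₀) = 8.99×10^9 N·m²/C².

By cylindrical symmetry E is radial; use a coaxial Gaussian cylinder of radius 3.96 cm and length L (r < R).
Charge inside radius r per length L is ρ·πr²·L, so λ_enc = ρπr² = 1.005e-5 C/m.
Since E is radial and uniform over the curved surface, Φ = E·2πrL = Q_enc/ε₀ = λ_enc L/ε₀.
E = 2k|λ_enc|/r = 2(8.99×10^9)(1.005×10^-5)/(0.0396) = 4.56×10^6 N/C.

|E| = 4.56×10^6 N/C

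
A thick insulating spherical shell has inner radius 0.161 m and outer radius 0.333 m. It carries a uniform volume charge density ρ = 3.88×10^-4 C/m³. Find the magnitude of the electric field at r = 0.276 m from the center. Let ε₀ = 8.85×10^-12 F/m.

Use a concentric Gaussian sphere at r = 0.276 m (within the shell material, 0.161 m < r < 0.333 m).
Enclosed charge is the volume from a to r: Q_enc = (4π/3)ρ(r³ − a³) = 2.739e-5 C.
Since E is radial and uniform over the Gaussian sphere, Φ = E·4πr² = Q_enc/ε₀.
E = |Q_enc|/(4πε₀r²) = (2.739×10^-5)/(4π·8.85×10^-12·(0.276)²) = 3.23×10^6 N/C.

|E| ≈ 3.23×10^6 N/C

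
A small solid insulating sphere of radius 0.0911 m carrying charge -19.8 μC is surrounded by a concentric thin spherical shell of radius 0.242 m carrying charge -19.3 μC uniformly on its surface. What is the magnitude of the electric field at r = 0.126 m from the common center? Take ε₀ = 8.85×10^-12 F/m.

1.12e7 V/m

By spherical symmetry E is radial; choose a Gaussian sphere of radius r = 0.126 m (between the bodies, 0.0911 m < r < 0.242 m).
The shell at 0.242 m lies outside the Gaussian surface, so Q_enc = -19.8 μC = -1.98e-5 C.
Gauss's law: E·4πr² = Q_enc/ε₀.
E = |Q_enc|/(4πε₀r²) = (1.98e-5)/(4π·8.85×10^-12·(0.126)²) = 1.12×10^7 N/C.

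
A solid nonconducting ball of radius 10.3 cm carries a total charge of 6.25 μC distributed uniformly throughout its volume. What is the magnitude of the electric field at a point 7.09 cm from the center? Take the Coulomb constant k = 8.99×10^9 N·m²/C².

Symmetry ⇒ E = E(r) r̂. Gaussian sphere of radius r = 7.09 cm (r < R).
Only the charge within r is enclosed: Q_enc = Q·(r/R)³ = (6.25 μC)·(7.09 cm/10.3 cm)³ = 2.038e-6 C.
Since E is radial and uniform over the Gaussian sphere, Φ = E·4πr² = Q_enc/ε₀.
E = k|Q_enc|/r² = (8.99×10^9)(2.038e-6)/(0.0709)² = 3.65×10^6 N/C.

E = 3.65×10^6 V/m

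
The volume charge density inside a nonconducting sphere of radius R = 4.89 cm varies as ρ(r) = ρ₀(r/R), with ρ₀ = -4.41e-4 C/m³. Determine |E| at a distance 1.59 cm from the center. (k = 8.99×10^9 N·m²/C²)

|E| = 6.44×10^4 N/C

Use a concentric Gaussian sphere at r = 1.59 cm (r < R).
Integrate the density: Q_enc = 4π ∫₀^r ρ₀(r'/R)^1 r'² dr' = 4πρ₀ r^4/(4·R) = -1.811e-9 C.
Since E is radial and uniform over the Gaussian sphere, Φ = E·4πr² = Q_enc/ε₀.
E = k|Q_enc|/r² = (8.99×10^9)(1.811×10^-9)/(0.0159)² = 6.44×10^4 N/C.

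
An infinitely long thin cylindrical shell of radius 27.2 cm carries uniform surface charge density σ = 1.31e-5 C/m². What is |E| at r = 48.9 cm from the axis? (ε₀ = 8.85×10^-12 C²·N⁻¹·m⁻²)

E ≈ 8.23e5 V/m

Take a coaxial cylindrical Gaussian surface of radius r = 48.9 cm and length L (r > 27.2 cm).
The whole shell is enclosed: λ_enc = σ·2πR = (1.31×10^-5)·2π·(0.272) = 2.239×10^-5 C/m.
Applying ∮E·dA = Q_enc/ε₀ with the end caps contributing no flux:
E = |λ_enc|/(2πε₀r) = (2.239×10^-5)/(2π·8.85×10^-12·0.489) = 8.23×10^5 N/C.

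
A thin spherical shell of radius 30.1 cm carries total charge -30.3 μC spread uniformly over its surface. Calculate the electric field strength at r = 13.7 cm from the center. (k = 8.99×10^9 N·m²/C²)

Use a concentric Gaussian sphere at r = 13.7 cm (inside the shell, r < 30.1 cm).
All the charge is outside the Gaussian surface: Q_enc = 0, hence E = 0 everywhere inside the shell.

E = 0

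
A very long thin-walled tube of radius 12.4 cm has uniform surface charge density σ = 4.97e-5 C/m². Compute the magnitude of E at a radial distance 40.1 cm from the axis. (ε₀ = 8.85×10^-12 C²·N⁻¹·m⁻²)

By cylindrical symmetry E is radial; use a coaxial Gaussian cylinder of radius 40.1 cm and length L (r > 12.4 cm).
The whole shell is enclosed: λ_enc = σ·2πR = (4.97e-5)·2π·(0.124) = 3.872×10^-5 C/m.
Applying ∮E·dA = Q_enc/ε₀ with the end caps contributing no flux:
E = |λ_enc|/(2πε₀r) = (3.872e-5)/(2π·8.85×10^-12·0.401) = 1.74e6 N/C.

E = 1.74e6 N/C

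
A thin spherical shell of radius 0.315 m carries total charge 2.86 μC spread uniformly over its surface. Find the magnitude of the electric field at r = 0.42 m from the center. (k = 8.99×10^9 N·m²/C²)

E = 1.46×10^5 N/C

Symmetry ⇒ E = E(r) r̂. Gaussian sphere of radius r = 0.42 m (r > 0.315 m).
The entire shell is enclosed: Q_enc = 2.86×10^-6 C.
Gauss's law: E·4πr² = Q_enc/ε₀.
E = k|Q_enc|/r² = (8.99×10^9)(2.86×10^-6)/(0.42)² = 1.46×10^5 N/C.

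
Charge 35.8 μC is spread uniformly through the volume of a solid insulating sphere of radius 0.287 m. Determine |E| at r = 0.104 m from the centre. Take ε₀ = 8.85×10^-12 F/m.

E = 1.42×10^6 N/C

Take a concentric spherical Gaussian surface of radius r = 0.104 m (r < R).
For a uniform sphere the enclosed fraction is (r/R)³, so Q_enc = (35.8 μC)(0.104/0.287)³ = 1.703×10^-6 C.
By Gauss's law, ∮E·dA = E·4πr² = Q_enc/ε₀.
E = |Q_enc|/(4πε₀r²) = (1.703×10^-6)/(4π·8.85×10^-12·(0.104)²) = 1.42×10^6 N/C.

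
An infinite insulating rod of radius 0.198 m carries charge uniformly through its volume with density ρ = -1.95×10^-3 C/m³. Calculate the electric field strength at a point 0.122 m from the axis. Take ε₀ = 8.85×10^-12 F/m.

Choose a coaxial cylinder of radius r = 0.122 m (arbitrary length L) as the Gaussian surface (r < R).
Charge inside radius r per length L is ρ·πr²·L, so λ_enc = ρπr² = -9.118e-5 C/m.
Applying ∮E·dA = Q_enc/ε₀ with the end caps contributing no flux:
E = |λ_enc|/(2πε₀r) = (9.118e-5)/(2π·8.85×10^-12·0.122) = 1.34×10^7 N/C.

1.34×10^7 N/C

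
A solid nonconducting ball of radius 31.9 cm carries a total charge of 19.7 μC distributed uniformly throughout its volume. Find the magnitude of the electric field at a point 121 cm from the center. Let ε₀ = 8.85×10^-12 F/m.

E ≈ 1.21e5 N/C

By spherical symmetry E is radial; choose a Gaussian sphere of radius r = 121 cm (r > R, so the entire charge is enclosed).
Q_enc = 19.7 μC = 1.97×10^-5 C.
Gauss's law: E·4πr² = Q_enc/ε₀.
E = |Q_enc|/(4πε₀r²) = (1.97×10^-5)/(4π·8.85×10^-12·(1.21)²) = 1.21×10^5 N/C.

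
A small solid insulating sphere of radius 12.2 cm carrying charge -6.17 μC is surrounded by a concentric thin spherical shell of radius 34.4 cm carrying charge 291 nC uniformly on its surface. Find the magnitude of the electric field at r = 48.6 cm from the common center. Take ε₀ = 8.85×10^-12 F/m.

|E| = 2.24e5 V/m

Take a concentric spherical Gaussian surface of radius r = 48.6 cm (r > 34.4 cm, enclosing both).
Q_enc = (-6.17 μC) + (291 nC) = -5.879×10^-6 C.
Gauss's law: E·4πr² = Q_enc/ε₀.
E = |Q_enc|/(4πε₀r²) = (5.879e-6)/(4π·8.85×10^-12·(0.486)²) = 2.24×10^5 N/C.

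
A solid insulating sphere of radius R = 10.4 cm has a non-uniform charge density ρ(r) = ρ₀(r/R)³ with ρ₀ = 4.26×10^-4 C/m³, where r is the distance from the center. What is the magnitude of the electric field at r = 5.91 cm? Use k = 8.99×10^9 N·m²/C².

By spherical symmetry E is radial; choose a Gaussian sphere of radius r = 5.91 cm (r < R).
Q_enc = ∫₀^r ρ(r')·4πr'² dr' = (4πρ₀/R³) ∫₀^r r'^5 dr' = 4πρ₀ r^6/(6·R³) = 3.38e-8 C.
Gauss's law: E·4πr² = Q_enc/ε₀.
E = k|Q_enc|/r² = (8.99×10^9)(3.38×10^-8)/(0.0591)² = 8.70e4 N/C.

E = 8.70×10^4 V/m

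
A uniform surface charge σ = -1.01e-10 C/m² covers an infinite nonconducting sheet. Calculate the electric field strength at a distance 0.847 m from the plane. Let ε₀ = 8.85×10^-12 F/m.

Choose a cylindrical pillbox piercing the sheet, end faces (area A) parallel to it.
Flux Φ = 2EA and Q_enc = σA, so 2EA = σA/ε₀ ⇒ E = |σ|/(2ε₀), independent of distance.
E = |σ|/(2ε₀) = (1.01×10^-10)/(2·8.85×10^-12) = 5.71 N/C.

5.71 N/C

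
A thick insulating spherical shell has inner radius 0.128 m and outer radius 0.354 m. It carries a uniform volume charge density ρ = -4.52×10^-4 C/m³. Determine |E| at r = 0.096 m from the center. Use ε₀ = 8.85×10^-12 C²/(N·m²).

|E| = 0 N/C

Take a concentric spherical Gaussian surface of radius r = 0.096 m (r < 0.128 m, inside the empty cavity).
No charge is enclosed, so by Gauss's law E·4πr² = 0 ⇒ E = 0.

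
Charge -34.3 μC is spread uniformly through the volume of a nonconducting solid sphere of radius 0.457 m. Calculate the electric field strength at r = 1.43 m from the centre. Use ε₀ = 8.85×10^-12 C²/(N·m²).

Use a concentric Gaussian sphere at r = 1.43 m (r > R, so the entire charge is enclosed).
Q_enc = -34.3 μC = -3.43×10^-5 C.
Applying ∮E·dA = Q_enc/ε₀ with Φ = E(4πr²):
E = |Q_enc|/(4πε₀r²) = (3.43e-5)/(4π·8.85×10^-12·(1.43)²) = 1.51×10^5 N/C.

E ≈ 1.51e5 N/C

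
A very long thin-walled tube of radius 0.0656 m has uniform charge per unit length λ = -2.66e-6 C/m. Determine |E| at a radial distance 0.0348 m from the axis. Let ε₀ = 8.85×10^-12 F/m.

Coaxial Gaussian cylinder, radius r = 0.0348 m, length L (r < 0.0656 m, inside the shell).
All the surface charge lies outside this cylinder: Q_enc = 0, hence E = 0.

|E| = 0 N/C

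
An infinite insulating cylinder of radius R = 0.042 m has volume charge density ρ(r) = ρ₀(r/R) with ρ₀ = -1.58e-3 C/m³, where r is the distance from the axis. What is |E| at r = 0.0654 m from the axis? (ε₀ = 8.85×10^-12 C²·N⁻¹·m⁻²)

E = 1.61e6 V/m

Choose a coaxial cylinder of radius r = 0.0654 m (arbitrary length L) as the Gaussian surface (r > R, full charge per length enclosed).
λ_enc = 2π ∫₀^R ρ₀(r'/R)^1 r' dr' = 2πρ₀R²/3 = -5.837e-6 C/m.
Applying ∮E·dA = Q_enc/ε₀ with the end caps contributing no flux:
E = |λ_enc|/(2πε₀r) = (5.837e-6)/(2π·8.85×10^-12·0.0654) = 1.61e6 N/C.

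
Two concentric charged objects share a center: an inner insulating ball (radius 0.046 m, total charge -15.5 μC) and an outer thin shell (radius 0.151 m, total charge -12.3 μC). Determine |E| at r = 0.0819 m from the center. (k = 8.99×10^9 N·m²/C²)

|E| = 2.08e7 N/C

By spherical symmetry E is radial; choose a Gaussian sphere of radius r = 0.0819 m (between the bodies, 0.046 m < r < 0.151 m).
Only the inner charge is enclosed; the outer shell contributes nothing inside itself. Q_enc = -15.5 μC = -1.55e-5 C.
By Gauss's law, ∮E·dA = E·4πr² = Q_enc/ε₀.
E = k|Q_enc|/r² = (8.99×10^9)(1.55×10^-5)/(0.0819)² = 2.08e7 N/C.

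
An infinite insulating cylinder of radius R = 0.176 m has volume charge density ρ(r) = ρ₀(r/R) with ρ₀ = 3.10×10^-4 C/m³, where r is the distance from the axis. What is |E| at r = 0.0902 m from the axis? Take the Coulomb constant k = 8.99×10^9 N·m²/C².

|E| = 5.40e5 N/C

Take a coaxial cylindrical Gaussian surface of radius r = 0.0902 m and length L (r < R).
λ_enc = ∫₀^r ρ(r')·2πr' dr' = (2πρ₀/R)·r^3/3 = 2.707×10^-6 C/m.
Applying ∮E·dA = Q_enc/ε₀ with the end caps contributing no flux:
E = 2k|λ_enc|/r = 2(8.99×10^9)(2.707×10^-6)/(0.0902) = 5.40×10^5 N/C.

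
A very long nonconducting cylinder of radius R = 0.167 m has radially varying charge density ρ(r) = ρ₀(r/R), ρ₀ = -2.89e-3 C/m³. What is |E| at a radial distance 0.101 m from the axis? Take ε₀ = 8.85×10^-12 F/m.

E ≈ 6.65e6 V/m

Take a coaxial cylindrical Gaussian surface of radius r = 0.101 m and length L (r < R).
λ_enc = ∫₀^r ρ(r')·2πr' dr' = (2πρ₀/R)·r^3/3 = -3.734×10^-5 C/m.
By Gauss's law (flux through the curved wall only), E·2πrL = λ_enc L/ε₀.
E = |λ_enc|/(2πε₀r) = (3.734×10^-5)/(2π·8.85×10^-12·0.101) = 6.65e6 N/C.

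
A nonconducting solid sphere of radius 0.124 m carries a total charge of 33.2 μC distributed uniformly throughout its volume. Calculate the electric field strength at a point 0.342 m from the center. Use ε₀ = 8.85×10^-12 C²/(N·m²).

Take a concentric spherical Gaussian surface of radius r = 0.342 m (r > R, so the entire charge is enclosed).
Q_enc = 33.2 μC = 3.32×10^-5 C.
By Gauss's law, ∮E·dA = E·4πr² = Q_enc/ε₀.
E = |Q_enc|/(4πε₀r²) = (3.32×10^-5)/(4π·8.85×10^-12·(0.342)²) = 2.55×10^6 N/C.

E ≈ 2.55×10^6 V/m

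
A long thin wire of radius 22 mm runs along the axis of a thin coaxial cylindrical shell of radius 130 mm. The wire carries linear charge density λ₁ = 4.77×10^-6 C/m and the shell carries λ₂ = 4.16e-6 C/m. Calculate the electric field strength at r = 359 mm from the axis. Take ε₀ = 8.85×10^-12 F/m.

By cylindrical symmetry E is radial; use a coaxial Gaussian cylinder of radius 359 mm and length L (r > 130 mm, enclosing both).
λ_enc = λ₁ + λ₂ = (4.77×10^-6) + (4.16×10^-6) = 8.93×10^-6 C/m.
By Gauss's law (flux through the curved wall only), E·2πrL = λ_enc L/ε₀.
E = |λ_enc|/(2πε₀r) = (8.93×10^-6)/(2π·8.85×10^-12·0.359) = 4.47×10^5 N/C.

|E| = 4.47e5 N/C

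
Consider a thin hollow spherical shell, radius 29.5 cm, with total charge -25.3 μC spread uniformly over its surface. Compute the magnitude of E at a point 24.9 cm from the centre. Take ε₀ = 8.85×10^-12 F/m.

Take a concentric spherical Gaussian surface of radius r = 24.9 cm (inside the shell, r < 29.5 cm).
No charge lies within this surface, so Q_enc = 0 and Gauss's law gives E·4πr² = 0 ⇒ E = 0.

E = 0 (no enclosed charge)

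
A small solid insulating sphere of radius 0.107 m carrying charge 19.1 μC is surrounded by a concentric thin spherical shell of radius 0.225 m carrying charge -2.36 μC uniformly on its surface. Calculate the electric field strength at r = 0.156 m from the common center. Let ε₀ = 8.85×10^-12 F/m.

Use a concentric Gaussian sphere at r = 0.156 m (between the bodies, 0.107 m < r < 0.225 m).
The shell at 0.225 m lies outside the Gaussian surface, so Q_enc = 19.1 μC = 1.91e-5 C.
Since E is radial and uniform over the Gaussian sphere, Φ = E·4πr² = Q_enc/ε₀.
E = |Q_enc|/(4πε₀r²) = (1.91×10^-5)/(4π·8.85×10^-12·(0.156)²) = 7.06e6 N/C.

|E| = 7.06e6 V/m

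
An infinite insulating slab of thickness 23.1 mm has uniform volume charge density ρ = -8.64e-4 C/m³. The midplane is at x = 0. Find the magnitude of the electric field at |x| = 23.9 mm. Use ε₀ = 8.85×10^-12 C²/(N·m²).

The point |x| = 23.9 mm lies outside the slab (half-thickness 0.01155 m). A symmetric pillbox spanning the full slab encloses Q_enc = ρ·d·A.
Flux = 2EA ⇒ E = |ρ|d/(2ε₀), independent of distance outside.
E = (8.64e-4)(0.0231)/(2·8.85×10^-12) = 1.13×10^6 N/C.

1.13×10^6 V/m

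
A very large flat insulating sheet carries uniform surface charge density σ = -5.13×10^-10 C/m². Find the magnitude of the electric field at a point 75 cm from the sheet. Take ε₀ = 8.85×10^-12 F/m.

By planar symmetry E is perpendicular to the sheet and uniform; use a Gaussian pillbox with flat faces of area A on each side of the sheet.
Flux Φ = 2EA and Q_enc = σA, so 2EA = σA/ε₀ ⇒ E = |σ|/(2ε₀), independent of distance.
E = |σ|/(2ε₀) = (5.13×10^-10)/(2·8.85×10^-12) = 29 N/C.

E ≈ 29 N/C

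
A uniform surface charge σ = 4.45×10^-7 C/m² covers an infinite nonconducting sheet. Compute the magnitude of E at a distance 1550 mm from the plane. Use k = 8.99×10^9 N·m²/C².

Choose a cylindrical pillbox piercing the sheet, end faces (area A) parallel to it.
Only the two end caps contribute flux: Φ = 2EA. With Q_enc = σA, Gauss's law gives E = |σ|/(2ε₀).
E = 2πk|σ| = 2π(8.99×10^9)(4.45×10^-7) = 2.51×10^4 N/C.

|E| ≈ 2.51e4 N/C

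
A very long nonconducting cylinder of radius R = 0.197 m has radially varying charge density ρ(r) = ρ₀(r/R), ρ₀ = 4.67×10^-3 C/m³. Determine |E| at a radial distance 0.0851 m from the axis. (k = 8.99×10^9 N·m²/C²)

|E| ≈ 6.46e6 N/C

Choose a coaxial cylinder of radius r = 0.0851 m (arbitrary length L) as the Gaussian surface (r < R).
Integrating ρ over the cross-section to radius r: λ_enc = (2πρ₀/R) ∫₀^r r'^2 dr' = 2πρ₀ r^3/(3·R) = 3.06×10^-5 C/m.
Gauss's law: E·2πrL = λ_enc L/ε₀.
E = 2k|λ_enc|/r = 2(8.99×10^9)(3.06×10^-5)/(0.0851) = 6.46×10^6 N/C.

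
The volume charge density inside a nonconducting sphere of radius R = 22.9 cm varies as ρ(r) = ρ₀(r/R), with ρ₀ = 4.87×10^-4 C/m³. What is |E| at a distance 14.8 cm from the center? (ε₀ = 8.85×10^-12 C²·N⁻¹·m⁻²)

Use a concentric Gaussian sphere at r = 14.8 cm (r < R).
Integrate the density: Q_enc = 4π ∫₀^r ρ₀(r'/R)^1 r'² dr' = 4πρ₀ r^4/(4·R) = 3.205×10^-6 C.
By Gauss's law, ∮E·dA = E·4πr² = Q_enc/ε₀.
E = |Q_enc|/(4πε₀r²) = (3.205e-6)/(4π·8.85×10^-12·(0.148)²) = 1.32×10^6 N/C.

E = 1.32×10^6 N/C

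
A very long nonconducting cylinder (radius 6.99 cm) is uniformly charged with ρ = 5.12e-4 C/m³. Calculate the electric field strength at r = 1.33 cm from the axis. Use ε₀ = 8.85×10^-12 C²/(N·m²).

Take a coaxial cylindrical Gaussian surface of radius r = 1.33 cm and length L (r < R).
Enclosed charge per unit length: λ_enc = ρ·πr² = (5.12×10^-4)π(0.0133)² = 2.845×10^-7 C/m.
Since E is radial and uniform over the curved surface, Φ = E·2πrL = Q_enc/ε₀ = λ_enc L/ε₀.
E = |λ_enc|/(2πε₀r) = (2.845×10^-7)/(2π·8.85×10^-12·0.0133) = 3.85e5 N/C.

|E| ≈ 3.85×10^5 N/C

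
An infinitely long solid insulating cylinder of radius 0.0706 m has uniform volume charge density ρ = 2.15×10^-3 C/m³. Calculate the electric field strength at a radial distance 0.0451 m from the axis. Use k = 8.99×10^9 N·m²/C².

E = 5.48e6 N/C

Take a coaxial cylindrical Gaussian surface of radius r = 0.0451 m and length L (r < R).
Enclosed charge per unit length: λ_enc = ρ·πr² = (2.15×10^-3)π(0.0451)² = 1.374×10^-5 C/m.
By Gauss's law (flux through the curved wall only), E·2πrL = λ_enc L/ε₀.
E = 2k|λ_enc|/r = 2(8.99×10^9)(1.374×10^-5)/(0.0451) = 5.48e6 N/C.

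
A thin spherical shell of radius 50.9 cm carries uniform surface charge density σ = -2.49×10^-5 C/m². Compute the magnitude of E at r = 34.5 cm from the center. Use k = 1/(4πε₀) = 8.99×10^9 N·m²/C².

|E| = 0 V/m

Use a concentric Gaussian sphere at r = 34.5 cm (inside the shell, r < 50.9 cm).
No charge lies within this surface, so Q_enc = 0 and Gauss's law gives E·4πr² = 0 ⇒ E = 0.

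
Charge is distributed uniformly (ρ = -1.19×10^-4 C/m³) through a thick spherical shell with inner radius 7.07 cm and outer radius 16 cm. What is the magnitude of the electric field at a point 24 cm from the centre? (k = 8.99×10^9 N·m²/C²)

Symmetry ⇒ E = E(r) r̂. Gaussian sphere of radius r = 24 cm (r > 16 cm, enclosing the whole shell).
Q_enc = ρ·(4π/3)(b³ − a³) = (-1.19×10^-4)·(4π/3)·((0.16)³ − (0.0707)³) = -1.866×10^-6 C.
Gauss's law: E·4πr² = Q_enc/ε₀.
E = k|Q_enc|/r² = (8.99×10^9)(1.866×10^-6)/(0.24)² = 2.91×10^5 N/C.

|E| = 2.91×10^5 N/C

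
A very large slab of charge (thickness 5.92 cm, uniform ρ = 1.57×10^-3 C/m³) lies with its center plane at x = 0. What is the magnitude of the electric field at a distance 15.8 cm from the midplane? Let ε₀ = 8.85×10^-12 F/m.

The point |x| = 15.8 cm lies outside the slab (half-thickness 0.0296 m). A symmetric pillbox spanning the full slab encloses Q_enc = ρ·d·A.
Flux = 2EA ⇒ E = |ρ|d/(2ε₀), independent of distance outside.
E = (1.57×10^-3)(0.0592)/(2·8.85×10^-12) = 5.25e6 N/C.

5.25e6 V/m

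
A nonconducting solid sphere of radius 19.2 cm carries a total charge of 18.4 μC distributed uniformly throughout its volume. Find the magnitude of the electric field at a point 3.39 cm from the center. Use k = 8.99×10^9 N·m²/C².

|E| = 7.92×10^5 V/m

Use a concentric Gaussian sphere at r = 3.39 cm (r < R).
For a uniform sphere the enclosed fraction is (r/R)³, so Q_enc = (18.4 μC)(0.0339/0.192)³ = 1.013×10^-7 C.
By Gauss's law, ∮E·dA = E·4πr² = Q_enc/ε₀.
E = k|Q_enc|/r² = (8.99×10^9)(1.013×10^-7)/(0.0339)² = 7.92e5 N/C.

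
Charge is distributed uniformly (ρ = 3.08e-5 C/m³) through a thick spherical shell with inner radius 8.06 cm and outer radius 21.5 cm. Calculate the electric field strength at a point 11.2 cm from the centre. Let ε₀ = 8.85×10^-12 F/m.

Symmetry ⇒ E = E(r) r̂. Gaussian sphere of radius r = 11.2 cm (within the shell material, 8.06 cm < r < 21.5 cm).
Only the shell between 8.06 cm and r is enclosed: Q_enc = ρ·(4π/3)(r³ − a³) = (3.08×10^-5)·(4π/3)·((0.112)³ − (0.0806)³) = 1.137e-7 C.
Since E is radial and uniform over the Gaussian sphere, Φ = E·4πr² = Q_enc/ε₀.
E = |Q_enc|/(4πε₀r²) = (1.137×10^-7)/(4π·8.85×10^-12·(0.112)²) = 8.15×10^4 N/C.

E ≈ 8.15×10^4 N/C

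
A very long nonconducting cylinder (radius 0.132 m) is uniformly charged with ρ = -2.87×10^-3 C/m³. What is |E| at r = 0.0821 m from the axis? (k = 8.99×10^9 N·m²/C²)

|E| ≈ 1.33×10^7 N/C

Choose a coaxial cylinder of radius r = 0.0821 m (arbitrary length L) as the Gaussian surface (r < R).
Charge inside radius r per length L is ρ·πr²·L, so λ_enc = ρπr² = -6.077e-5 C/m.
Gauss's law: E·2πrL = λ_enc L/ε₀.
E = 2k|λ_enc|/r = 2(8.99×10^9)(6.077×10^-5)/(0.0821) = 1.33e7 N/C.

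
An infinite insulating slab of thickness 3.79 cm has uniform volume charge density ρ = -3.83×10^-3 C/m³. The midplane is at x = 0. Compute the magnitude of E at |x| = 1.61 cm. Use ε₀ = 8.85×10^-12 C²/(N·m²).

6.97e6 N/C

By symmetry E is perpendicular to the slab. A Gaussian pillbox from −1.61 cm to +1.61 cm (face area A) lies entirely within the slab.
Q_enc = ρ·(2x)·A and flux = 2EA, so 2EA = 2ρxA/ε₀ ⇒ E = |ρ|x/ε₀.
E = (3.83×10^-3)(0.0161)/(8.85×10^-12) = 6.97e6 N/C.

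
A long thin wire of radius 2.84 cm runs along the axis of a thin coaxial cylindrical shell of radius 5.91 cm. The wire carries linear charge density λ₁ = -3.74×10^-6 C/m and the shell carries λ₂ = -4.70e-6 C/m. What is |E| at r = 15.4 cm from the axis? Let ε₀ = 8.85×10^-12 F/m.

9.86×10^5 N/C

Take a coaxial cylindrical Gaussian surface of radius r = 15.4 cm and length L (r > 5.91 cm, enclosing both).
λ_enc = λ₁ + λ₂ = (-3.74×10^-6) + (-4.70×10^-6) = -8.44e-6 C/m.
Applying ∮E·dA = Q_enc/ε₀ with the end caps contributing no flux:
E = |λ_enc|/(2πε₀r) = (8.44e-6)/(2π·8.85×10^-12·0.154) = 9.86×10^5 N/C.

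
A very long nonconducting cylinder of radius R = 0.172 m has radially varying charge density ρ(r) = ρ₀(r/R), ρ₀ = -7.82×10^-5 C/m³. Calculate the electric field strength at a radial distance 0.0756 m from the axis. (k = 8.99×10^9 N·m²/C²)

|E| ≈ 9.79e4 N/C

Coaxial Gaussian cylinder, radius r = 0.0756 m, length L (r < R).
λ_enc = ∫₀^r ρ(r')·2πr' dr' = (2πρ₀/R)·r^3/3 = -4.114e-7 C/m.
By Gauss's law (flux through the curved wall only), E·2πrL = λ_enc L/ε₀.
E = 2k|λ_enc|/r = 2(8.99×10^9)(4.114×10^-7)/(0.0756) = 9.79×10^4 N/C.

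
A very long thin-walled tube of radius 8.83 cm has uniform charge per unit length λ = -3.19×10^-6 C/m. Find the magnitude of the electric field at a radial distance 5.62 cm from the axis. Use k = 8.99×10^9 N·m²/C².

Take a coaxial cylindrical Gaussian surface of radius r = 5.62 cm and length L (r < 8.83 cm, inside the shell).
No charge is enclosed, so Gauss's law gives E·2πrL = 0 ⇒ E = 0.

E = 0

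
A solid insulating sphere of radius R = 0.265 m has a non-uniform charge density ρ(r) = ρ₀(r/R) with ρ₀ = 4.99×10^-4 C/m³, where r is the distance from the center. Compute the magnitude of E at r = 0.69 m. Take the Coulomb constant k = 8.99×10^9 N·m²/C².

E ≈ 5.51×10^5 N/C

Use a concentric Gaussian sphere at r = 0.69 m (r > R, all charge enclosed).
Q_enc = 4π ∫₀^R ρ₀(r'/R)^1 r'² dr' = 4πρ₀R³/4 = 2.917×10^-5 C.
By Gauss's law, ∮E·dA = E·4πr² = Q_enc/ε₀.
E = k|Q_enc|/r² = (8.99×10^9)(2.917e-5)/(0.69)² = 5.51×10^5 N/C.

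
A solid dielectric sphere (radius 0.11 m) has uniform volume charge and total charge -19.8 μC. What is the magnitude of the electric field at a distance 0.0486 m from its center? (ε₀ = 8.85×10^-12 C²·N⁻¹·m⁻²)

|E| = 6.50e6 N/C

Take a concentric spherical Gaussian surface of radius r = 0.0486 m (r < R).
Only the charge within r is enclosed: Q_enc = Q·(r/R)³ = (-19.8 μC)·(0.0486 m/0.11 m)³ = -1.708e-6 C.
Since E is radial and uniform over the Gaussian sphere, Φ = E·4πr² = Q_enc/ε₀.
E = |Q_enc|/(4πε₀r²) = (1.708e-6)/(4π·8.85×10^-12·(0.0486)²) = 6.50×10^6 N/C.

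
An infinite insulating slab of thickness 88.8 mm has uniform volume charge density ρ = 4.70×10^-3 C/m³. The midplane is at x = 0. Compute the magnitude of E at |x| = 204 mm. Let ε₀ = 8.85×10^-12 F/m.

The point |x| = 204 mm lies outside the slab (half-thickness 0.0444 m). A symmetric pillbox spanning the full slab encloses Q_enc = ρ·d·A.
Flux = 2EA ⇒ E = |ρ|d/(2ε₀), independent of distance outside.
E = (4.70×10^-3)(0.0888)/(2·8.85×10^-12) = 2.36×10^7 N/C.

|E| = 2.36×10^7 N/C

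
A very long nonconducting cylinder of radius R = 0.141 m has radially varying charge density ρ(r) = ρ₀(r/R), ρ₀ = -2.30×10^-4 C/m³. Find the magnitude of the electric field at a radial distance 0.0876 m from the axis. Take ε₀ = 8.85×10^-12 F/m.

|E| = 4.71×10^5 V/m

Take a coaxial cylindrical Gaussian surface of radius r = 0.0876 m and length L (r < R).
Integrating ρ over the cross-section to radius r: λ_enc = (2πρ₀/R) ∫₀^r r'^2 dr' = 2πρ₀ r^3/(3·R) = -2.297×10^-6 C/m.
Since E is radial and uniform over the curved surface, Φ = E·2πrL = Q_enc/ε₀ = λ_enc L/ε₀.
E = |λ_enc|/(2πε₀r) = (2.297×10^-6)/(2π·8.85×10^-12·0.0876) = 4.71e5 N/C.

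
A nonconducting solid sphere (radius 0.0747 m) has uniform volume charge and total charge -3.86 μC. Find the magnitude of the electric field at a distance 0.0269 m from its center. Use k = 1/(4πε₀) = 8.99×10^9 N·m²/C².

Use a concentric Gaussian sphere at r = 0.0269 m (r < R).
For a uniform sphere the enclosed fraction is (r/R)³, so Q_enc = (-3.86 μC)(0.0269/0.0747)³ = -1.803×10^-7 C.
Gauss's law: E·4πr² = Q_enc/ε₀.
E = k|Q_enc|/r² = (8.99×10^9)(1.803e-7)/(0.0269)² = 2.24×10^6 N/C.

E = 2.24×10^6 N/C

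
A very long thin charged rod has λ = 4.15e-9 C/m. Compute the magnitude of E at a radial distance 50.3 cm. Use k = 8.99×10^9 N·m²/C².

|E| = 148 N/C

Coaxial Gaussian cylinder, radius r = 50.3 cm, length L.
Q_enc = λL, so λ_enc = 4.15×10^-9 C/m.
By Gauss's law (flux through the curved wall only), E·2πrL = λ_enc L/ε₀.
E = 2k|λ_enc|/r = 2(8.99×10^9)(4.15e-9)/(0.503) = 148 N/C.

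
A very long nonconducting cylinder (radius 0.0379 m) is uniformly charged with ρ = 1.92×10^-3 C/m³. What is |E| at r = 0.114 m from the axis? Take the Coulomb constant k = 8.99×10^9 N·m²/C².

Take a coaxial cylindrical Gaussian surface of radius r = 0.114 m and length L (r > 0.0379 m, full cross-section enclosed).
λ_enc = ρ·πR² = (1.92×10^-3)π(0.0379)² = 8.664×10^-6 C/m.
Applying ∮E·dA = Q_enc/ε₀ with the end caps contributing no flux:
E = 2k|λ_enc|/r = 2(8.99×10^9)(8.664×10^-6)/(0.114) = 1.37e6 N/C.

E ≈ 1.37×10^6 N/C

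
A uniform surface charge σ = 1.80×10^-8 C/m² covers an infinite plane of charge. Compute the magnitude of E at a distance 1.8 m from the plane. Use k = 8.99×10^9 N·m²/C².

E ≈ 1.02e3 N/C

By planar symmetry E is perpendicular to the sheet and uniform; use a Gaussian pillbox with flat faces of area A on each side of the sheet.
Only the two end caps contribute flux: Φ = 2EA. With Q_enc = σA, Gauss's law gives E = |σ|/(2ε₀).
E = 2πk|σ| = 2π(8.99×10^9)(1.80e-8) = 1.02×10^3 N/C.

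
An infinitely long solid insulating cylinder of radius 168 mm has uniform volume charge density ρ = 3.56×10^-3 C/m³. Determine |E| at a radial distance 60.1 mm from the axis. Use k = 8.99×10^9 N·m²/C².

|E| = 1.21×10^7 N/C

Coaxial Gaussian cylinder, radius r = 60.1 mm, length L (r < R).
Enclosed charge per unit length: λ_enc = ρ·πr² = (3.56×10^-3)π(0.0601)² = 4.04×10^-5 C/m.
Applying ∮E·dA = Q_enc/ε₀ with the end caps contributing no flux:
E = 2k|λ_enc|/r = 2(8.99×10^9)(4.04e-5)/(0.0601) = 1.21×10^7 N/C.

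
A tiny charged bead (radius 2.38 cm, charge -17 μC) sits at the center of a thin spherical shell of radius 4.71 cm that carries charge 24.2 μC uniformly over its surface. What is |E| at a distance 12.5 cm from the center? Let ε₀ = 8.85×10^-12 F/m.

Use a concentric Gaussian sphere at r = 12.5 cm (r > 4.71 cm, enclosing both).
Q_enc = (-17 μC) + (24.2 μC) = 7.20×10^-6 C.
By Gauss's law, ∮E·dA = E·4πr² = Q_enc/ε₀.
E = |Q_enc|/(4πε₀r²) = (7.20×10^-6)/(4π·8.85×10^-12·(0.125)²) = 4.14×10^6 N/C.

E = 4.14×10^6 N/C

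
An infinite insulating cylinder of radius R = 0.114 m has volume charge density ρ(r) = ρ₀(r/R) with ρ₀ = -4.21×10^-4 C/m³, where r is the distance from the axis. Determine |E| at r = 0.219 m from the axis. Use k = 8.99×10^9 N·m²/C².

Choose a coaxial cylinder of radius r = 0.219 m (arbitrary length L) as the Gaussian surface (r > R, full charge per length enclosed).
λ_enc = 2π ∫₀^R ρ₀(r'/R)^1 r' dr' = 2πρ₀R²/3 = -1.146e-5 C/m.
Gauss's law: E·2πrL = λ_enc L/ε₀.
E = 2k|λ_enc|/r = 2(8.99×10^9)(1.146×10^-5)/(0.219) = 9.41×10^5 N/C.

|E| ≈ 9.41×10^5 N/C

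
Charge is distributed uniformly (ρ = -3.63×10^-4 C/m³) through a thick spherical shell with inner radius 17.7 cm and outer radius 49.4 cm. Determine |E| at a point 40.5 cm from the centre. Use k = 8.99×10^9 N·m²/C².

E = 5.07e6 N/C

By spherical symmetry E is radial; choose a Gaussian sphere of radius r = 40.5 cm (within the shell material, 17.7 cm < r < 49.4 cm).
Only the shell between 17.7 cm and r is enclosed: Q_enc = ρ·(4π/3)(r³ − a³) = (-3.63e-4)·(4π/3)·((0.405)³ − (0.177)³) = -9.258×10^-5 C.
Applying ∮E·dA = Q_enc/ε₀ with Φ = E(4πr²):
E = k|Q_enc|/r² = (8.99×10^9)(9.258×10^-5)/(0.405)² = 5.07×10^6 N/C.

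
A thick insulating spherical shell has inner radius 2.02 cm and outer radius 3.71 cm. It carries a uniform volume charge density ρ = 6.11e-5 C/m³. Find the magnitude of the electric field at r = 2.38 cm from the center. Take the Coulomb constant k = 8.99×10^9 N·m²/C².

E = 2.13×10^4 N/C

Use a concentric Gaussian sphere at r = 2.38 cm (within the shell material, 2.02 cm < r < 3.71 cm).
Enclosed charge is the volume from a to r: Q_enc = (4π/3)ρ(r³ − a³) = 1.341×10^-9 C.
Gauss's law: E·4πr² = Q_enc/ε₀.
E = k|Q_enc|/r² = (8.99×10^9)(1.341e-9)/(0.0238)² = 2.13×10^4 N/C.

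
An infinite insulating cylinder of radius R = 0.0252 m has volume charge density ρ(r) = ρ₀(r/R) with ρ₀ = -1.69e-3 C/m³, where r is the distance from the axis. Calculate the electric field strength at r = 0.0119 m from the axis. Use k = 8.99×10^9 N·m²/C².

Take a coaxial cylindrical Gaussian surface of radius r = 0.0119 m and length L (r < R).
Integrating ρ over the cross-section to radius r: λ_enc = (2πρ₀/R) ∫₀^r r'^2 dr' = 2πρ₀ r^3/(3·R) = -2.367×10^-7 C/m.
By Gauss's law (flux through the curved wall only), E·2πrL = λ_enc L/ε₀.
E = 2k|λ_enc|/r = 2(8.99×10^9)(2.367×10^-7)/(0.0119) = 3.58×10^5 N/C.

|E| = 3.58e5 V/m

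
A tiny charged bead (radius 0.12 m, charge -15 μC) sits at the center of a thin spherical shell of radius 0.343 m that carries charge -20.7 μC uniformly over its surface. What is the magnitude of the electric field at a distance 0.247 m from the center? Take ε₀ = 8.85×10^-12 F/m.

|E| ≈ 2.21e6 N/C

Symmetry ⇒ E = E(r) r̂. Gaussian sphere of radius r = 0.247 m (between the bodies, 0.12 m < r < 0.343 m).
The shell at 0.343 m lies outside the Gaussian surface, so Q_enc = -15 μC = -1.50×10^-5 C.
Applying ∮E·dA = Q_enc/ε₀ with Φ = E(4πr²):
E = |Q_enc|/(4πε₀r²) = (1.50×10^-5)/(4π·8.85×10^-12·(0.247)²) = 2.21×10^6 N/C.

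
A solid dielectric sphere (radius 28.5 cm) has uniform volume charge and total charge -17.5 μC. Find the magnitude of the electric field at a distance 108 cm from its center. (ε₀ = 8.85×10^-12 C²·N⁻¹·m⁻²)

|E| ≈ 1.35e5 N/C

By spherical symmetry E is radial; choose a Gaussian sphere of radius r = 108 cm (r > R, so the entire charge is enclosed).
Q_enc = -17.5 μC = -1.75×10^-5 C.
By Gauss's law, ∮E·dA = E·4πr² = Q_enc/ε₀.
E = |Q_enc|/(4πε₀r²) = (1.75×10^-5)/(4π·8.85×10^-12·(1.08)²) = 1.35×10^5 N/C.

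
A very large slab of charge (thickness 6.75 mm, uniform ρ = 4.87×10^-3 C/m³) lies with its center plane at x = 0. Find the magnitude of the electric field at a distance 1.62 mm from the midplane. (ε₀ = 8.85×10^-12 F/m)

By symmetry E is perpendicular to the slab. A Gaussian pillbox from −1.62 mm to +1.62 mm (face area A) lies entirely within the slab.
Q_enc = ρ·(2x)·A and flux = 2EA, so 2EA = 2ρxA/ε₀ ⇒ E = |ρ|x/ε₀.
E = (4.87e-3)(0.00162)/(8.85×10^-12) = 8.91e5 N/C.

|E| = 8.91×10^5 V/m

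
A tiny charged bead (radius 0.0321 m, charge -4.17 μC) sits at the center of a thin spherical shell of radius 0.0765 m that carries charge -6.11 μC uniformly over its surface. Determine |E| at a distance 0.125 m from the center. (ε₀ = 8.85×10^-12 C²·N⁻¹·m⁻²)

By spherical symmetry E is radial; choose a Gaussian sphere of radius r = 0.125 m (r > 0.0765 m, enclosing both).
Q_enc = (-4.17 μC) + (-6.11 μC) = -1.028×10^-5 C.
Since E is radial and uniform over the Gaussian sphere, Φ = E·4πr² = Q_enc/ε₀.
E = |Q_enc|/(4πε₀r²) = (1.028×10^-5)/(4π·8.85×10^-12·(0.125)²) = 5.92e6 N/C.

|E| = 5.92×10^6 N/C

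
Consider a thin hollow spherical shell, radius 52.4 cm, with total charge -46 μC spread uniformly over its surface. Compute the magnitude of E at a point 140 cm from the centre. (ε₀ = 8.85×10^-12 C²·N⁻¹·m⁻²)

E = 2.11×10^5 N/C

Use a concentric Gaussian sphere at r = 140 cm (r > 52.4 cm).
The entire shell is enclosed: Q_enc = -4.60×10^-5 C.
Since E is radial and uniform over the Gaussian sphere, Φ = E·4πr² = Q_enc/ε₀.
E = |Q_enc|/(4πε₀r²) = (4.60×10^-5)/(4π·8.85×10^-12·(1.4)²) = 2.11e5 N/C.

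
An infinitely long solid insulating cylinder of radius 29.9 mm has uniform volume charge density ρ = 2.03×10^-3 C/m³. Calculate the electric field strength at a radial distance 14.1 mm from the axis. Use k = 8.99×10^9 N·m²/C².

Take a coaxial cylindrical Gaussian surface of radius r = 14.1 mm and length L (r < R).
Enclosed charge per unit length: λ_enc = ρ·πr² = (2.03e-3)π(0.0141)² = 1.268×10^-6 C/m.
Gauss's law: E·2πrL = λ_enc L/ε₀.
E = 2k|λ_enc|/r = 2(8.99×10^9)(1.268×10^-6)/(0.0141) = 1.62×10^6 N/C.

E = 1.62e6 N/C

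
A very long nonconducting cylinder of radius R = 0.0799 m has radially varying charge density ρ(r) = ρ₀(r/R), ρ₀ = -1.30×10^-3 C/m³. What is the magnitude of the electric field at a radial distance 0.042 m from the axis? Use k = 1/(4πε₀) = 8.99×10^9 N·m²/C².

|E| ≈ 1.08×10^6 V/m

By cylindrical symmetry E is radial; use a coaxial Gaussian cylinder of radius 0.042 m and length L (r < R).
Integrating ρ over the cross-section to radius r: λ_enc = (2πρ₀/R) ∫₀^r r'^2 dr' = 2πρ₀ r^3/(3·R) = -2.525×10^-6 C/m.
By Gauss's law (flux through the curved wall only), E·2πrL = λ_enc L/ε₀.
E = 2k|λ_enc|/r = 2(8.99×10^9)(2.525e-6)/(0.042) = 1.08e6 N/C.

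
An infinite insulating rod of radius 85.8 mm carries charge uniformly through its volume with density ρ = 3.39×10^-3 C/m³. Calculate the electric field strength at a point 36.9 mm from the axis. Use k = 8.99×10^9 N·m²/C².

7.07×10^6 N/C

Choose a coaxial cylinder of radius r = 36.9 mm (arbitrary length L) as the Gaussian surface (r < R).
Enclosed charge per unit length: λ_enc = ρ·πr² = (3.39×10^-3)π(0.0369)² = 1.45×10^-5 C/m.
Since E is radial and uniform over the curved surface, Φ = E·2πrL = Q_enc/ε₀ = λ_enc L/ε₀.
E = 2k|λ_enc|/r = 2(8.99×10^9)(1.45e-5)/(0.0369) = 7.07×10^6 N/C.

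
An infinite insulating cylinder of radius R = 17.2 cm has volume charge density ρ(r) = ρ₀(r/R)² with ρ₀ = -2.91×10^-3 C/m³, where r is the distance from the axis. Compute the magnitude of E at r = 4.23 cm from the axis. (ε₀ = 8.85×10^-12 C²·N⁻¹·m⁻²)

Coaxial Gaussian cylinder, radius r = 4.23 cm, length L (r < R).
Integrating ρ over the cross-section to radius r: λ_enc = (2πρ₀/R²) ∫₀^r r'^3 dr' = 2πρ₀ r^4/(4·R²) = -4.947×10^-7 C/m.
Applying ∮E·dA = Q_enc/ε₀ with the end caps contributing no flux:
E = |λ_enc|/(2πε₀r) = (4.947e-7)/(2π·8.85×10^-12·0.0423) = 2.10×10^5 N/C.

2.10×10^5 V/m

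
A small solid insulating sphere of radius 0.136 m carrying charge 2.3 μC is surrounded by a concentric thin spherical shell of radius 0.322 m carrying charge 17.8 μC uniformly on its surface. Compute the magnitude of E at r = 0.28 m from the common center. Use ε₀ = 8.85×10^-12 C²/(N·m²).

2.64×10^5 N/C

Take a concentric spherical Gaussian surface of radius r = 0.28 m (between the bodies, 0.136 m < r < 0.322 m).
Only the inner charge is enclosed; the outer shell contributes nothing inside itself. Q_enc = 2.3 μC = 2.30e-6 C.
Applying ∮E·dA = Q_enc/ε₀ with Φ = E(4πr²):
E = |Q_enc|/(4πε₀r²) = (2.30×10^-6)/(4π·8.85×10^-12·(0.28)²) = 2.64×10^5 N/C.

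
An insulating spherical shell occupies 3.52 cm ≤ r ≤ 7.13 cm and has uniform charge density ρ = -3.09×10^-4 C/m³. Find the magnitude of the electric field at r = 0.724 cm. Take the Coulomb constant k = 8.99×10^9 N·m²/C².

|E| = 0 V/m

Take a concentric spherical Gaussian surface of radius r = 0.724 cm (r < 3.52 cm, inside the empty cavity).
Q_enc = 0 (all charge lies at larger r); Gauss's law gives E = 0.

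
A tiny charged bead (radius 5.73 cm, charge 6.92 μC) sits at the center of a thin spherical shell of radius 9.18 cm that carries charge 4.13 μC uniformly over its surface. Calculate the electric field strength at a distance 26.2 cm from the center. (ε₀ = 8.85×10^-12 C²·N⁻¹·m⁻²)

Take a concentric spherical Gaussian surface of radius r = 26.2 cm (r > 9.18 cm, enclosing both).
Q_enc = (6.92 μC) + (4.13 μC) = 1.105×10^-5 C.
Since E is radial and uniform over the Gaussian sphere, Φ = E·4πr² = Q_enc/ε₀.
E = |Q_enc|/(4πε₀r²) = (1.105×10^-5)/(4π·8.85×10^-12·(0.262)²) = 1.45×10^6 N/C.

E = 1.45×10^6 N/C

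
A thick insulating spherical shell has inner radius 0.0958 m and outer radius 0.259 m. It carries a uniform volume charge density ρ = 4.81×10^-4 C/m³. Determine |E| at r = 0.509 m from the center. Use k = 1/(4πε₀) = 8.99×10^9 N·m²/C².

Use a concentric Gaussian sphere at r = 0.509 m (r > 0.259 m, enclosing the whole shell).
Q_enc = ρ·(4π/3)(b³ − a³) = (4.81×10^-4)·(4π/3)·((0.259)³ − (0.0958)³) = 3.323×10^-5 C.
Gauss's law: E·4πr² = Q_enc/ε₀.
E = k|Q_enc|/r² = (8.99×10^9)(3.323×10^-5)/(0.509)² = 1.15×10^6 N/C.

|E| ≈ 1.15×10^6 N/C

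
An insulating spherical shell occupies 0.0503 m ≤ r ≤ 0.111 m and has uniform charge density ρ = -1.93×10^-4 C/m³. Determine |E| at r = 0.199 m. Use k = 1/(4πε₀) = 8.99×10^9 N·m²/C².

|E| ≈ 2.28×10^5 N/C

By spherical symmetry E is radial; choose a Gaussian sphere of radius r = 0.199 m (r > 0.111 m, enclosing the whole shell).
Q_enc = ρ·(4π/3)(b³ − a³) = (-1.93e-4)·(4π/3)·((0.111)³ − (0.0503)³) = -1.003×10^-6 C.
By Gauss's law, ∮E·dA = E·4πr² = Q_enc/ε₀.
E = k|Q_enc|/r² = (8.99×10^9)(1.003×10^-6)/(0.199)² = 2.28×10^5 N/C.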